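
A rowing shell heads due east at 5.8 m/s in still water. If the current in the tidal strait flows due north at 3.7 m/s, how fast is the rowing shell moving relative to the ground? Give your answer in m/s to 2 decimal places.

6.88 m/s

Taking east as x and north as y: velocity relative to the water = (5.800, 0.000) m/s; the water relative to ground = (0.000, 3.700) m/s.
Velocity relative to ground = (5.800, 0.000) + (0.000, 3.700) = (5.800, 3.700) m/s.
Speed = |(5.800, 3.700)| = 6.880 m/s.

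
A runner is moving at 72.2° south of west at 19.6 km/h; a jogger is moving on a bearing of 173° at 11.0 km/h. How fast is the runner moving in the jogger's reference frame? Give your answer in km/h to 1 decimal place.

Taking east as x and north as y: runner velocity = (-5.992, -18.662) km/h; jogger velocity = (1.341, -10.918) km/h.
Velocity of runner relative to jogger = (-5.992, -18.662) − (1.341, -10.918) = (-7.332, -7.744) km/h.
Magnitude = |(-7.332, -7.744)| = 10.664 km/h.

10.7 km/h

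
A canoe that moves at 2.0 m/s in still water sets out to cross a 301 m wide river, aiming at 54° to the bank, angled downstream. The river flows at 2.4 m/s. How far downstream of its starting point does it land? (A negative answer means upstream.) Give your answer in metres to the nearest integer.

665 m

Perpendicular speed = 1.618 m/s; crossing time = 301 / 1.618 = 186.028 s.
Net downstream speed = 3.576 m/s.
Drift = 3.576 × 186.028 = 665.157 m (downstream).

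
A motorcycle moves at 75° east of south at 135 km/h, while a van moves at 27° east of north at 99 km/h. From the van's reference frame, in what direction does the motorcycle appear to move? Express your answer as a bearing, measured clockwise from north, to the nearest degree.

Taking east as x and north as y: motorcycle velocity = (130.400, -34.941) km/h; van velocity = (44.945, 88.210) km/h.
Velocity of motorcycle relative to van = (130.400, -34.941) − (44.945, 88.210) = (85.455, -123.150) km/h.
Bearing = atan2(85.45, -123.15) = 145.24° clockwise from north.

145°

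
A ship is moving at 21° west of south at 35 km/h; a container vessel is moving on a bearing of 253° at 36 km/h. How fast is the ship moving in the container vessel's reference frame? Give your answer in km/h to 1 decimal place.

Taking east as x and north as y: ship velocity = (-12.543, -32.675) km/h; container vessel velocity = (-34.427, -10.525) km/h.
Velocity of ship relative to container vessel = (-12.543, -32.675) − (-34.427, -10.525) = (21.884, -22.150) km/h.
Magnitude = |(21.884, -22.150)| = 31.137 km/h.

31.1 km/h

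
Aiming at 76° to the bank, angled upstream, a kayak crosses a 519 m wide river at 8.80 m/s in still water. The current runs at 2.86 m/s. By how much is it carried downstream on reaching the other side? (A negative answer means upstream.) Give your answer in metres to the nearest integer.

44 m

Perpendicular speed = 8.539 m/s; crossing time = 519 / 8.539 = 60.783 s.
Net downstream speed = 0.731 m/s.
Drift = 0.731 × 60.783 = 44.438 m (downstream).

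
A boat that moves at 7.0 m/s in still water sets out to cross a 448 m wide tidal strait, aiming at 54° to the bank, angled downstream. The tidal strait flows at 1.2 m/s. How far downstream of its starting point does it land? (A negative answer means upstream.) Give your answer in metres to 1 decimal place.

420.4 m

Perpendicular speed = 5.663 m/s; crossing time = 448 / 5.663 = 79.108 s.
Net downstream speed = 5.314 m/s.
Drift = 5.314 × 79.108 = 420.421 m (downstream).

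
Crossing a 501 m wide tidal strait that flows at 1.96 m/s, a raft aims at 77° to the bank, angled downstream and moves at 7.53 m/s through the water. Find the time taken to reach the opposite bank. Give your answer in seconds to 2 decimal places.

The component of the raft's velocity perpendicular to the bank is 7.53 × sin 77° = 7.337 m/s.
The current is parallel to the bank, so it does not affect the crossing time.
Time = 501 / 7.337 = 68.284 s.

68.28 s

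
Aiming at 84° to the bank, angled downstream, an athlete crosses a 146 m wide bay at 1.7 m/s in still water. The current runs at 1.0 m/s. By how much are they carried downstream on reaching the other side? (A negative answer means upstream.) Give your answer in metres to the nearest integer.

Perpendicular speed = 1.691 m/s; crossing time = 146 / 1.691 = 86.355 s.
Net downstream speed = 1.178 m/s.
Drift = 1.178 × 86.355 = 101.701 m (downstream).

102 m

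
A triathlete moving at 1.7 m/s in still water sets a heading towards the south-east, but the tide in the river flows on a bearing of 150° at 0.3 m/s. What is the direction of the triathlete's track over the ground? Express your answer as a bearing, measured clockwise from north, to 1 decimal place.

137.2°

Taking east as x and north as y: velocity relative to the water = (1.202, -1.202) m/s; the water relative to ground = (0.150, -0.260) m/s.
Velocity relative to ground = (1.202, -1.202) + (0.150, -0.260) = (1.352, -1.462) m/s.
Bearing = atan2(1.35, -1.46) = 137.23° clockwise from north.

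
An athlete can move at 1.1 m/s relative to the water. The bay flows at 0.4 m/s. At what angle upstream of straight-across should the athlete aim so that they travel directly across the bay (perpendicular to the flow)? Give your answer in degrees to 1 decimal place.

21.3°

To cancel the current, the upstream component of the athlete's velocity must equal the flow: 1.1 sin θ = 0.4.
sin θ = 0.4 / 1.1 = 0.3636.
θ = arcsin(0.3636) = 21.324°.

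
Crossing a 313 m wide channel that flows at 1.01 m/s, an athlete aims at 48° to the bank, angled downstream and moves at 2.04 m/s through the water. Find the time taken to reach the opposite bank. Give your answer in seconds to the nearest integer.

The component of the athlete's velocity perpendicular to the bank is 2.04 × sin 48° = 1.516 m/s.
The current is parallel to the bank, so it does not affect the crossing time.
Time = 313 / 1.516 = 206.462 s.

206 s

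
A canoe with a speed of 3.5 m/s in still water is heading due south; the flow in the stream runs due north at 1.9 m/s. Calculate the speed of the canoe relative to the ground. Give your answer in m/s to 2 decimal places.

Taking east as x and north as y: velocity relative to the water = (0.000, -3.500) m/s; the water relative to ground = (0.000, 1.900) m/s.
Velocity relative to ground = (0.000, -3.500) + (0.000, 1.900) = (0.000, -1.600) m/s.
Speed = |(0.000, -1.600)| = 1.600 m/s.

1.60 m/s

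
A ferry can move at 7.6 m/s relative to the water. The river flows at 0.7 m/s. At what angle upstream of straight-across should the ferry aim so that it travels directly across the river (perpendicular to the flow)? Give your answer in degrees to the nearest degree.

5°

To cancel the current, the upstream component of the ferry's velocity must equal the flow: 7.6 sin θ = 0.7.
sin θ = 0.7 / 7.6 = 0.0921.
θ = arcsin(0.0921) = 5.285°.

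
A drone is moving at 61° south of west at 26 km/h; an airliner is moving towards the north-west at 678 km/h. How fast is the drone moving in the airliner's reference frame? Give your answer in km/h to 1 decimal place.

Taking east as x and north as y: drone velocity = (-12.605, -22.740) km/h; airliner velocity = (-479.418, 479.418) km/h.
Velocity of drone relative to airliner = (-12.605, -22.740) − (-479.418, 479.418) = (466.813, -502.159) km/h.
Magnitude = |(466.813, -502.159)| = 685.622 km/h.

685.6 km/h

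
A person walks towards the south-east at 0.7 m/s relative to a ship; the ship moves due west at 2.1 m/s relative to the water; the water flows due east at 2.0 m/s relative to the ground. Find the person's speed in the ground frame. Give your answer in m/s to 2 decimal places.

0.63 m/s

In east/north components (m/s): person relative to ship = (0.495, -0.495); ship relative to water = (-2.100, 0.000); water relative to ground = (2.000, 0.000).
Sum = (0.395, -0.495) m/s.
Speed = |(0.395, -0.495)| = 0.633 m/s.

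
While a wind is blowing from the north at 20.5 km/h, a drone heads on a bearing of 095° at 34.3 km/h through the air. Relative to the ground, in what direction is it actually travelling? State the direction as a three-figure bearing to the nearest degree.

Taking east as x and north as y: velocity relative to the air = (34.169, -2.989) km/h; the air relative to ground = (0.000, -20.500) km/h.
Velocity relative to ground = (34.169, -2.989) + (0.000, -20.500) = (34.169, -23.489) km/h.
Bearing = atan2(34.17, -23.49) = 124.51° clockwise from north.

125°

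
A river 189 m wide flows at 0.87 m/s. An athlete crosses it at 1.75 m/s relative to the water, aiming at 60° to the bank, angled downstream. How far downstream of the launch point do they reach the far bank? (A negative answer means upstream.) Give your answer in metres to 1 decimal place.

217.6 m

Perpendicular speed = 1.516 m/s; crossing time = 189 / 1.516 = 124.708 s.
Net downstream speed = 1.745 m/s.
Drift = 1.745 × 124.708 = 217.615 m (downstream).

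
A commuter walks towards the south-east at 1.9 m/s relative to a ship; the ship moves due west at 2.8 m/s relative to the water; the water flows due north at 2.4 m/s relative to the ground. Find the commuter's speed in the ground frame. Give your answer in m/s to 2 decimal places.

In east/north components (m/s): commuter relative to ship = (1.344, -1.344); ship relative to water = (-2.800, 0.000); water relative to ground = (0.000, 2.400).
Sum = (-1.456, 1.056) m/s.
Speed = |(-1.456, 1.056)| = 1.799 m/s.

1.80 m/s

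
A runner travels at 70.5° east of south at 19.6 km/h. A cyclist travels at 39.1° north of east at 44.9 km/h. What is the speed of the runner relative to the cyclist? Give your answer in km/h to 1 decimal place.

Taking east as x and north as y: runner velocity = (18.476, -6.543) km/h; cyclist velocity = (34.844, 28.317) km/h.
Velocity of runner relative to cyclist = (18.476, -6.543) − (34.844, 28.317) = (-16.369, -34.860) km/h.
Magnitude = |(-16.369, -34.860)| = 38.512 km/h.

38.5 km/h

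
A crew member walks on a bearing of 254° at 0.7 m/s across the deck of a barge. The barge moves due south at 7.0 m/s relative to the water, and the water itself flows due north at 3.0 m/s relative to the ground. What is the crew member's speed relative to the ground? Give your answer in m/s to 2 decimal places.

4.25 m/s

In east/north components (m/s): crew member relative to barge = (-0.673, -0.193); barge relative to water = (0.000, -7.000); water relative to ground = (0.000, 3.000).
Sum = (-0.673, -4.193) m/s.
Speed = |(-0.673, -4.193)| = 4.247 m/s.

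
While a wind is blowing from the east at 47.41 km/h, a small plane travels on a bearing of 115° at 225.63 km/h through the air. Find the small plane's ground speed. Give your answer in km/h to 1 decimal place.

Taking east as x and north as y: velocity relative to the air = (204.490, -95.355) km/h; the air relative to ground = (-47.410, 0.000) km/h.
Velocity relative to ground = (204.490, -95.355) + (-47.410, 0.000) = (157.080, -95.355) km/h.
Speed = |(157.080, -95.355)| = 183.758 km/h.

183.8 km/h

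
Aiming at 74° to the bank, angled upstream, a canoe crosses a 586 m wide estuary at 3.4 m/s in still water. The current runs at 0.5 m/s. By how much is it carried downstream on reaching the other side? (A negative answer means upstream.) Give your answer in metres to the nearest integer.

Perpendicular speed = 3.268 m/s; crossing time = 586 / 3.268 = 179.299 s.
Net downstream speed = -0.437 m/s.
Drift = -0.437 × 179.299 = -78.383 m (upstream).

-78 m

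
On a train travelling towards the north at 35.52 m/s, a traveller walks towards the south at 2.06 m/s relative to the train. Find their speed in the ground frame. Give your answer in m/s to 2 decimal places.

33.46 m/s

Taking east as x and north as y: train velocity = (0.000, 35.520) m/s; traveller velocity relative to train = (0.000, -2.060) m/s.
Velocity relative to ground = (0.000, 35.520) + (0.000, -2.060) = (0.000, 33.460) m/s.
Speed = |(0.000, 33.460)| = 33.460 m/s.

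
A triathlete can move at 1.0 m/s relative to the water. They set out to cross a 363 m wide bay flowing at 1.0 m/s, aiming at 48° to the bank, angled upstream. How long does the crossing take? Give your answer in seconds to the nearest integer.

488 s

The component of the triathlete's velocity perpendicular to the bank is 1.0 × sin 48° = 0.743 m/s.
The flow acts along the bank and has no component across it.
Time = 363 / 0.743 = 488.465 s.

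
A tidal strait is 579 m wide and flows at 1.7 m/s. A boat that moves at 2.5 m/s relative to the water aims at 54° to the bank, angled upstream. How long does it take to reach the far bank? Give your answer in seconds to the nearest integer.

The component of the boat's velocity perpendicular to the bank is 2.5 × sin 54° = 2.023 m/s.
Only the cross-stream component determines the crossing time; the current contributes nothing perpendicular to the bank.
Time = 579 / 2.023 = 286.273 s.

286 s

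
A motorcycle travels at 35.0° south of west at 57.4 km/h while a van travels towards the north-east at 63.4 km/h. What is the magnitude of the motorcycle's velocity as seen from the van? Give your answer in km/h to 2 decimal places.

120.34 km/h

Taking east as x and north as y: motorcycle velocity = (-47.019, -32.923) km/h; van velocity = (44.831, 44.831) km/h.
Velocity of motorcycle relative to van = (-47.019, -32.923) − (44.831, 44.831) = (-91.850, -77.754) km/h.
Magnitude = |(-91.850, -77.754)| = 120.341 km/h.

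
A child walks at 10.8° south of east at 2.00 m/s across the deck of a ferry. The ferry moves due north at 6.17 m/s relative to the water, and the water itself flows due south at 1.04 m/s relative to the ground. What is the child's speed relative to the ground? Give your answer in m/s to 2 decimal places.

5.15 m/s

In east/north components (m/s): child relative to ferry = (1.965, -0.375); ferry relative to water = (0.000, 6.170); water relative to ground = (0.000, -1.040).
Sum = (1.965, 4.755) m/s.
Speed = |(1.965, 4.755)| = 5.145 m/s.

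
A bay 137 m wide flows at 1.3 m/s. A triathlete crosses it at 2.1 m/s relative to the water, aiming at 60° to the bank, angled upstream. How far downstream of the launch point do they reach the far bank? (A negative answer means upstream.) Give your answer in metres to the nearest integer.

Perpendicular speed = 1.819 m/s; crossing time = 137 / 1.819 = 75.330 s.
Net downstream speed = 0.250 m/s.
Drift = 0.250 × 75.330 = 18.833 m (downstream).

19 m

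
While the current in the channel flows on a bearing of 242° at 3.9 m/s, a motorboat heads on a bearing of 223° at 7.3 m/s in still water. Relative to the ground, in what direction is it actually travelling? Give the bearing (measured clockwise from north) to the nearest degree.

230°

Taking east as x and north as y: velocity relative to the water = (-4.979, -5.339) m/s; the water relative to ground = (-3.443, -1.831) m/s.
Velocity relative to ground = (-4.979, -5.339) + (-3.443, -1.831) = (-8.422, -7.170) m/s.
Bearing = atan2(-8.42, -7.17) = 229.59° clockwise from north.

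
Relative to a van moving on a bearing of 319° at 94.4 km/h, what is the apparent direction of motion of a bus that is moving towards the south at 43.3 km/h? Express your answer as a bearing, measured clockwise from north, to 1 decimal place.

151.6°

Taking east as x and north as y: bus velocity = (0.000, -43.300) km/h; van velocity = (-61.932, 71.245) km/h.
Velocity of bus relative to van = (0.000, -43.300) − (-61.932, 71.245) = (61.932, -114.545) km/h.
Bearing = atan2(61.93, -114.54) = 151.60° clockwise from north.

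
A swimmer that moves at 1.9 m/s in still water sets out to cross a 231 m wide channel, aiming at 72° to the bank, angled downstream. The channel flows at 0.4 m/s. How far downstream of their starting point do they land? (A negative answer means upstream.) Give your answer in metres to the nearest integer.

Perpendicular speed = 1.807 m/s; crossing time = 231 / 1.807 = 127.836 s.
Net downstream speed = 0.987 m/s.
Drift = 0.987 × 127.836 = 126.191 m (downstream).

126 m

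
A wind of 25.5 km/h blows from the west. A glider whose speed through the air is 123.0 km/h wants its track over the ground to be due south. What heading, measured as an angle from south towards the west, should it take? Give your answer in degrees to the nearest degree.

12°

The wind pushes perpendicular to the desired track; the heading must have a component into the wind equal to 25.5 km/h: 123.0 sin θ = 25.5.
sin θ = 0.2073, so θ = 11.965°.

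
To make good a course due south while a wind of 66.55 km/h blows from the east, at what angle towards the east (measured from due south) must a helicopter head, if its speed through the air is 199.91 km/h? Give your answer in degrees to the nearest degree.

The wind pushes perpendicular to the desired track; the heading must have a component into the wind equal to 66.55 km/h: 199.91 sin θ = 66.55.
sin θ = 0.3329, so θ = 19.445°.

19°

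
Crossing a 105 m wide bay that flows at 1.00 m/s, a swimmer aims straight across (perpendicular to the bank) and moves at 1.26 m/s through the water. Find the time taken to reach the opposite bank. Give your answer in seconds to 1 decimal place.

The component of the swimmer's velocity perpendicular to the bank is 1.26 m/s.
The current is parallel to the bank, so it does not affect the crossing time.
Time = 105 / 1.260 = 83.333 s.

83.3 s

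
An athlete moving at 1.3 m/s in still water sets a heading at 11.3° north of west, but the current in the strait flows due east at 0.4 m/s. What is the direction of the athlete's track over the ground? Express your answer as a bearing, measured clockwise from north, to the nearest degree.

286°

Taking east as x and north as y: velocity relative to the water = (-1.275, 0.255) m/s; the water relative to ground = (0.400, 0.000) m/s.
Velocity relative to ground = (-1.275, 0.255) + (0.400, 0.000) = (-0.875, 0.255) m/s.
Bearing = atan2(-0.87, 0.25) = 286.23° clockwise from north.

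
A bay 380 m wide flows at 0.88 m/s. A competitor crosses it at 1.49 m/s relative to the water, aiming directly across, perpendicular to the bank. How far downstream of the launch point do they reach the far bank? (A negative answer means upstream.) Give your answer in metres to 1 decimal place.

Perpendicular speed = 1.490 m/s; crossing time = 380 / 1.490 = 255.034 s.
Net downstream speed = 0.880 m/s.
Drift = 0.880 × 255.034 = 224.430 m (downstream).

224.4 m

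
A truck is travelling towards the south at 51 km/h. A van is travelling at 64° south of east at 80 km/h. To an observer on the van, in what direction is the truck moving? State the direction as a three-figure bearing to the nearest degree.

Taking east as x and north as y: truck velocity = (0.000, -51.000) km/h; van velocity = (35.070, -71.904) km/h.
Velocity of truck relative to van = (0.000, -51.000) − (35.070, -71.904) = (-35.070, 20.904) km/h.
Bearing = atan2(-35.07, 20.90) = 300.80° clockwise from north.

301°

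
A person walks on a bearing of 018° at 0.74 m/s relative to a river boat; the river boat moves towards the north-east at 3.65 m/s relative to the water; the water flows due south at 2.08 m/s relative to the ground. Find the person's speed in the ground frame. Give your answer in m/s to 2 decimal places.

3.06 m/s

In east/north components (m/s): person relative to river boat = (0.229, 0.704); river boat relative to water = (2.581, 2.581); water relative to ground = (0.000, -2.080).
Sum = (2.810, 1.205) m/s.
Speed = |(2.810, 1.205)| = 3.057 m/s.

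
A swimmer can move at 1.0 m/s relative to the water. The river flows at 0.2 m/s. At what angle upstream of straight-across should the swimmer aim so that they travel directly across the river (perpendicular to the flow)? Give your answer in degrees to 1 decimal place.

11.5°

To cancel the current, the upstream component of the swimmer's velocity must equal the flow: 1.0 sin θ = 0.2.
sin θ = 0.2 / 1.0 = 0.2000.
θ = arcsin(0.2000) = 11.537°.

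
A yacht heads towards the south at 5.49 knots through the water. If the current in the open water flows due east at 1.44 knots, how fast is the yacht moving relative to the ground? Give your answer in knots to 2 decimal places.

Taking east as x and north as y: velocity relative to the water = (0.000, -5.490) knots; the water relative to ground = (1.440, 0.000) knots.
Velocity relative to ground = (0.000, -5.490) + (1.440, 0.000) = (1.440, -5.490) knots.
Speed = |(1.440, -5.490)| = 5.676 knots.

5.68 knots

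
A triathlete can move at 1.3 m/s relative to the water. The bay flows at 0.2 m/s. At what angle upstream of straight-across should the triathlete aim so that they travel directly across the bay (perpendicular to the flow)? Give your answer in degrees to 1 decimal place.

To cancel the current, the upstream component of the triathlete's velocity must equal the flow: 1.3 sin θ = 0.2.
sin θ = 0.2 / 1.3 = 0.1538.
θ = arcsin(0.1538) = 8.850°.

8.8°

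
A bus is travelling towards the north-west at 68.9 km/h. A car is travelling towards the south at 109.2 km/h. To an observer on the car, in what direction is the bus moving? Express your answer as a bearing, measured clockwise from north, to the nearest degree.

Taking east as x and north as y: bus velocity = (-48.720, 48.720) km/h; car velocity = (0.000, -109.200) km/h.
Velocity of bus relative to car = (-48.720, 48.720) − (0.000, -109.200) = (-48.720, 157.920) km/h.
Bearing = atan2(-48.72, 157.92) = 342.85° clockwise from north.

343°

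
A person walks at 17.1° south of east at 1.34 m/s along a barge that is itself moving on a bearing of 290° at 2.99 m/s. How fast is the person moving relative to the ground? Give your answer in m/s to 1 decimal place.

1.7 m/s

Taking east as x and north as y: barge velocity = (-2.810, 1.023) m/s; person velocity relative to barge = (1.281, -0.394) m/s.
Velocity relative to ground = (-2.810, 1.023) + (1.281, -0.394) = (-1.529, 0.629) m/s.
Speed = |(-1.529, 0.629)| = 1.653 m/s.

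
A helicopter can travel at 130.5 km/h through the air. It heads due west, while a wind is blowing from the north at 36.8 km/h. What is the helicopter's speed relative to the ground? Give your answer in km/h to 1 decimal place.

Taking east as x and north as y: velocity relative to the air = (-130.500, 0.000) km/h; the air relative to ground = (0.000, -36.800) km/h.
Velocity relative to ground = (-130.500, 0.000) + (0.000, -36.800) = (-130.500, -36.800) km/h.
Speed = |(-130.500, -36.800)| = 135.589 km/h.

135.6 km/h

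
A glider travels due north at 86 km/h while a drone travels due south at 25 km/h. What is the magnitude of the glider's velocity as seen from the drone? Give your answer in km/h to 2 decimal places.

111.00 km/h

Taking east as x and north as y: glider velocity = (0.000, 86.000) km/h; drone velocity = (0.000, -25.000) km/h.
Velocity of glider relative to drone = (0.000, 86.000) − (0.000, -25.000) = (0.000, 111.000) km/h.
Magnitude = |(0.000, 111.000)| = 111.000 km/h.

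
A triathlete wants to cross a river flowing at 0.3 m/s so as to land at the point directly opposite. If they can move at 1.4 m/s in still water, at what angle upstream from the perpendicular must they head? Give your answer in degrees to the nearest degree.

12°

To cancel the current, the upstream component of the triathlete's velocity must equal the flow: 1.4 sin θ = 0.3.
sin θ = 0.3 / 1.4 = 0.2143.
θ = arcsin(0.2143) = 12.374°.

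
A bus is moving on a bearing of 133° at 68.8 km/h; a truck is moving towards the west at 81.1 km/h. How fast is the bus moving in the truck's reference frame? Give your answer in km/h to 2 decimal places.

Taking east as x and north as y: bus velocity = (50.317, -46.921) km/h; truck velocity = (-81.100, 0.000) km/h.
Velocity of bus relative to truck = (50.317, -46.921) − (-81.100, 0.000) = (131.417, -46.921) km/h.
Magnitude = |(131.417, -46.921)| = 139.542 km/h.

139.54 km/h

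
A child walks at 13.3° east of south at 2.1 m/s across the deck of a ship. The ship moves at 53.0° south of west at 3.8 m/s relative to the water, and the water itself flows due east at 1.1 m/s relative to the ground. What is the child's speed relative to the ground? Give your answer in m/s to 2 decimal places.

5.13 m/s

In east/north components (m/s): child relative to ship = (0.483, -2.044); ship relative to water = (-2.287, -3.035); water relative to ground = (1.100, 0.000).
Sum = (-0.704, -5.078) m/s.
Speed = |(-0.704, -5.078)| = 5.127 m/s.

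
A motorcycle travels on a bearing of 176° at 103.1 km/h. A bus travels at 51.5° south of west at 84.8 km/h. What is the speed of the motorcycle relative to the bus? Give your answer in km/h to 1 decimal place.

Taking east as x and north as y: motorcycle velocity = (7.192, -102.849) km/h; bus velocity = (-52.789, -66.365) km/h.
Velocity of motorcycle relative to bus = (7.192, -102.849) − (-52.789, -66.365) = (59.981, -36.484) km/h.
Magnitude = |(59.981, -36.484)| = 70.205 km/h.

70.2 km/h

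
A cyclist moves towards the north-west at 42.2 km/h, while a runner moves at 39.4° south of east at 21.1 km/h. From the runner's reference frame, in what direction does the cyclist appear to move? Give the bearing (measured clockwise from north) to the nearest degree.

Taking east as x and north as y: cyclist velocity = (-29.840, 29.840) km/h; runner velocity = (16.305, -13.393) km/h.
Velocity of cyclist relative to runner = (-29.840, 29.840) − (16.305, -13.393) = (-46.145, 43.233) km/h.
Bearing = atan2(-46.14, 43.23) = 313.13° clockwise from north.

313°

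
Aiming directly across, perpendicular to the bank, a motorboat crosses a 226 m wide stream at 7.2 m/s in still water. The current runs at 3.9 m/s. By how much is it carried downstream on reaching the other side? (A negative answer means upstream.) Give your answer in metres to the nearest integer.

Perpendicular speed = 7.200 m/s; crossing time = 226 / 7.200 = 31.389 s.
Net downstream speed = 3.900 m/s.
Drift = 3.900 × 31.389 = 122.417 m (downstream).

122 m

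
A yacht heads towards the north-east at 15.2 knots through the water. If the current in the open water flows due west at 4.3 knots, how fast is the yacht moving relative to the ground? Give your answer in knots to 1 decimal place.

Taking east as x and north as y: velocity relative to the water = (10.748, 10.748) knots; the water relative to ground = (-4.300, 0.000) knots.
Velocity relative to ground = (10.748, 10.748) + (-4.300, 0.000) = (6.448, 10.748) knots.
Speed = |(6.448, 10.748)| = 12.534 knots.

12.5 knots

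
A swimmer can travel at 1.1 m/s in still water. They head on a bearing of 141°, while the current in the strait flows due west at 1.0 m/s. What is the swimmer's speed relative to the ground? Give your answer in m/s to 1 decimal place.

Taking east as x and north as y: velocity relative to the water = (0.692, -0.855) m/s; the water relative to ground = (-1.000, 0.000) m/s.
Velocity relative to ground = (0.692, -0.855) + (-1.000, 0.000) = (-0.308, -0.855) m/s.
Speed = |(-0.308, -0.855)| = 0.909 m/s.

0.9 m/s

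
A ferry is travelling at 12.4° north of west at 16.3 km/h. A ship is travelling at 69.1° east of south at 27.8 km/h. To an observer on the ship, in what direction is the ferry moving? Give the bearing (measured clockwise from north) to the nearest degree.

288°

Taking east as x and north as y: ferry velocity = (-15.920, 3.500) km/h; ship velocity = (25.971, -9.917) km/h.
Velocity of ferry relative to ship = (-15.920, 3.500) − (25.971, -9.917) = (-41.891, 13.418) km/h.
Bearing = atan2(-41.89, 13.42) = 287.76° clockwise from north.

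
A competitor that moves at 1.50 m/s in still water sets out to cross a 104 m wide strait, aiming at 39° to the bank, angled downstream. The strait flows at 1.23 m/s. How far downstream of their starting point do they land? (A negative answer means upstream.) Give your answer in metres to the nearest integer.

264 m

Perpendicular speed = 0.944 m/s; crossing time = 104 / 0.944 = 110.172 s.
Net downstream speed = 2.396 m/s.
Drift = 2.396 × 110.172 = 263.941 m (downstream).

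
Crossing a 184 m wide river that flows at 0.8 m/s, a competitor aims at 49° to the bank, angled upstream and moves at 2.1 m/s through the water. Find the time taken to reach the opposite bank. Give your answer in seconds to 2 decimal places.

The component of the competitor's velocity perpendicular to the bank is 2.1 × sin 49° = 1.585 m/s.
The flow acts along the bank and has no component across it.
Time = 184 / 1.585 = 116.096 s.

116.10 s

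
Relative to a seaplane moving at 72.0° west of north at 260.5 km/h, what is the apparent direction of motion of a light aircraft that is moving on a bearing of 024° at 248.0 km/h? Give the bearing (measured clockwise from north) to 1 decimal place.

067.3°

Taking east as x and north as y: light aircraft velocity = (100.871, 226.559) km/h; seaplane velocity = (-247.750, 80.499) km/h.
Velocity of light aircraft relative to seaplane = (100.871, 226.559) − (-247.750, 80.499) = (348.621, 146.060) km/h.
Bearing = atan2(348.62, 146.06) = 67.27° clockwise from north.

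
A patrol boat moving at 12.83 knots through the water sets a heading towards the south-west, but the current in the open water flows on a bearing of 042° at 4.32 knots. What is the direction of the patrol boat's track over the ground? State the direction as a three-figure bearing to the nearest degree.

227°

Taking east as x and north as y: velocity relative to the water = (-9.072, -9.072) knots; the water relative to ground = (2.891, 3.210) knots.
Velocity relative to ground = (-9.072, -9.072) + (2.891, 3.210) = (-6.182, -5.862) knots.
Bearing = atan2(-6.18, -5.86) = 226.52° clockwise from north.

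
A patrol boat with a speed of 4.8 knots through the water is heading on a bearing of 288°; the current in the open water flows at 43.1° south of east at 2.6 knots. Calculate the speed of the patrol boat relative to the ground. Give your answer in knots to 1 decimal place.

Taking east as x and north as y: velocity relative to the water = (-4.565, 1.483) knots; the water relative to ground = (1.898, -1.777) knots.
Velocity relative to ground = (-4.565, 1.483) + (1.898, -1.777) = (-2.667, -0.293) knots.
Speed = |(-2.667, -0.293)| = 2.683 knots.

2.7 knots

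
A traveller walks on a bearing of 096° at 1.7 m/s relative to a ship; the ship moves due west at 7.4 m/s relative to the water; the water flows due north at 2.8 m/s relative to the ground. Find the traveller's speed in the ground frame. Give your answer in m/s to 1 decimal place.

6.3 m/s

In east/north components (m/s): traveller relative to ship = (1.691, -0.178); ship relative to water = (-7.400, 0.000); water relative to ground = (0.000, 2.800).
Sum = (-5.709, 2.622) m/s.
Speed = |(-5.709, 2.622)| = 6.283 m/s.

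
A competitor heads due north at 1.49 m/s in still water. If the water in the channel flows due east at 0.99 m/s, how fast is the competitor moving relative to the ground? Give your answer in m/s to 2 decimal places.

1.79 m/s

Taking east as x and north as y: velocity relative to the water = (0.000, 1.490) m/s; the water relative to ground = (0.990, 0.000) m/s.
Velocity relative to ground = (0.000, 1.490) + (0.990, 0.000) = (0.990, 1.490) m/s.
Speed = |(0.990, 1.490)| = 1.789 m/s.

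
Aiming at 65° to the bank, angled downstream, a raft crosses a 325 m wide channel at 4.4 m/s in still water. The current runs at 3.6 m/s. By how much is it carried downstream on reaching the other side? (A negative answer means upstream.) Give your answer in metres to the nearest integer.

Perpendicular speed = 3.988 m/s; crossing time = 325 / 3.988 = 81.500 s.
Net downstream speed = 5.460 m/s.
Drift = 5.460 × 81.500 = 444.948 m (downstream).

445 m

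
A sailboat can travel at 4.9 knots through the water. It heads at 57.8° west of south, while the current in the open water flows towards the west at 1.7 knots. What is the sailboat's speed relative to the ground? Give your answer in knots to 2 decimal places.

Taking east as x and north as y: velocity relative to the water = (-4.146, -2.611) knots; the water relative to ground = (-1.700, 0.000) knots.
Velocity relative to ground = (-4.146, -2.611) + (-1.700, 0.000) = (-5.846, -2.611) knots.
Speed = |(-5.846, -2.611)| = 6.403 knots.

6.40 knots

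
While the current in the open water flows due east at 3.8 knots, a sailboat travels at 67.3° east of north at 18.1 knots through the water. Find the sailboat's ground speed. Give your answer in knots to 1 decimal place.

Taking east as x and north as y: velocity relative to the water = (16.698, 6.985) knots; the water relative to ground = (3.800, 0.000) knots.
Velocity relative to ground = (16.698, 6.985) + (3.800, 0.000) = (20.498, 6.985) knots.
Speed = |(20.498, 6.985)| = 21.655 knots.

21.7 knots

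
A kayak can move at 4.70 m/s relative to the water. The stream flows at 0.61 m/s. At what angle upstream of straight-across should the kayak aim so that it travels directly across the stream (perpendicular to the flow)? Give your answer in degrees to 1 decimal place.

To cancel the current, the upstream component of the kayak's velocity must equal the flow: 4.70 sin θ = 0.61.
sin θ = 0.61 / 4.70 = 0.1298.
θ = arcsin(0.1298) = 7.457°.

7.5°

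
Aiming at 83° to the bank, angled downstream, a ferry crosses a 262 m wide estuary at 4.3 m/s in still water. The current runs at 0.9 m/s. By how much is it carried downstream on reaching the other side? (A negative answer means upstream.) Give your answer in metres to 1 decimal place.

Perpendicular speed = 4.268 m/s; crossing time = 262 / 4.268 = 61.388 s.
Net downstream speed = 1.424 m/s.
Drift = 1.424 × 61.388 = 87.419 m (downstream).

87.4 m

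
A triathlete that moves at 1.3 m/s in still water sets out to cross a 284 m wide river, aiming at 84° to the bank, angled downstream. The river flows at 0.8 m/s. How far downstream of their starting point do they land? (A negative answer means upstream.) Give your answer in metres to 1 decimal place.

Perpendicular speed = 1.293 m/s; crossing time = 284 / 1.293 = 219.665 s.
Net downstream speed = 0.936 m/s.
Drift = 0.936 × 219.665 = 205.582 m (downstream).

205.6 m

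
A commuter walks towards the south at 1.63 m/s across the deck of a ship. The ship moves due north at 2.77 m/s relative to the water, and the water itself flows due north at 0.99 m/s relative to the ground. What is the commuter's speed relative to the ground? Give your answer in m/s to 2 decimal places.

In east/north components (m/s): commuter relative to ship = (0.000, -1.630); ship relative to water = (0.000, 2.770); water relative to ground = (0.000, 0.990).
Sum = (0.000, 2.130) m/s.
Speed = |(0.000, 2.130)| = 2.130 m/s.

2.13 m/s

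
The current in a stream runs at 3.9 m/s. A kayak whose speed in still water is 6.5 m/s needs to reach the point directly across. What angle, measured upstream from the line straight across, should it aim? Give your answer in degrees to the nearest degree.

To cancel the current, the upstream component of the kayak's velocity must equal the flow: 6.5 sin θ = 3.9.
sin θ = 3.9 / 6.5 = 0.6000.
θ = arcsin(0.6000) = 36.870°.

37°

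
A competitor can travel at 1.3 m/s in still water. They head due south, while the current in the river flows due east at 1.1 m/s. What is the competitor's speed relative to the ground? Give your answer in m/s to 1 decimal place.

Taking east as x and north as y: velocity relative to the water = (0.000, -1.300) m/s; the water relative to ground = (1.100, 0.000) m/s.
Velocity relative to ground = (0.000, -1.300) + (1.100, 0.000) = (1.100, -1.300) m/s.
Speed = |(1.100, -1.300)| = 1.703 m/s.

1.7 m/s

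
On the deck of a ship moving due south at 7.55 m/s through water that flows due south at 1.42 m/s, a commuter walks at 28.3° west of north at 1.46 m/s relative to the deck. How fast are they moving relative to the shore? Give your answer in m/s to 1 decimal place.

In east/north components (m/s): commuter relative to ship = (-0.692, 1.285); ship relative to water = (0.000, -7.550); water relative to ground = (0.000, -1.420).
Sum = (-0.692, -7.685) m/s.
Speed = |(-0.692, -7.685)| = 7.716 m/s.

7.7 m/s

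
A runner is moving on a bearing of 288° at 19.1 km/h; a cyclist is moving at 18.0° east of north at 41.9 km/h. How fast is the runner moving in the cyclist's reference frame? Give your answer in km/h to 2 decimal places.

46.05 km/h

Taking east as x and north as y: runner velocity = (-18.165, 5.902) km/h; cyclist velocity = (12.948, 39.849) km/h.
Velocity of runner relative to cyclist = (-18.165, 5.902) − (12.948, 39.849) = (-31.113, -33.947) km/h.
Magnitude = |(-31.113, -33.947)| = 46.048 km/h.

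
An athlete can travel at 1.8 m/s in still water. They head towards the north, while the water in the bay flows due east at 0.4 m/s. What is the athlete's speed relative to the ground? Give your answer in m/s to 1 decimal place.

1.8 m/s

Taking east as x and north as y: velocity relative to the water = (0.000, 1.800) m/s; the water relative to ground = (0.400, 0.000) m/s.
Velocity relative to ground = (0.000, 1.800) + (0.400, 0.000) = (0.400, 1.800) m/s.
Speed = |(0.400, 1.800)| = 1.844 m/s.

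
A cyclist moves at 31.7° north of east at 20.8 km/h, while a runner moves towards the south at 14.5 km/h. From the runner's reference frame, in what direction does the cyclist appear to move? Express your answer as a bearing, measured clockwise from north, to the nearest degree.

035°

Taking east as x and north as y: cyclist velocity = (17.697, 10.930) km/h; runner velocity = (0.000, -14.500) km/h.
Velocity of cyclist relative to runner = (17.697, 10.930) − (0.000, -14.500) = (17.697, 25.430) km/h.
Bearing = atan2(17.70, 25.43) = 34.83° clockwise from north.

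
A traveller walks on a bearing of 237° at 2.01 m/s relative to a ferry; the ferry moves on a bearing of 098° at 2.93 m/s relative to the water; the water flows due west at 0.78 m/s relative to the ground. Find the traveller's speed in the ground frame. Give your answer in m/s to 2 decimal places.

In east/north components (m/s): traveller relative to ferry = (-1.686, -1.095); ferry relative to water = (2.901, -0.408); water relative to ground = (-0.780, 0.000).
Sum = (0.436, -1.503) m/s.
Speed = |(0.436, -1.503)| = 1.564 m/s.

1.56 m/s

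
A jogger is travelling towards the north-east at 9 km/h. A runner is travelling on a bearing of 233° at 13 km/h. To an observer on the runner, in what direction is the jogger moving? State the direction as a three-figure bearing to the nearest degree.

050°

Taking east as x and north as y: jogger velocity = (6.364, 6.364) km/h; runner velocity = (-10.382, -7.824) km/h.
Velocity of jogger relative to runner = (6.364, 6.364) − (-10.382, -7.824) = (16.746, 14.188) km/h.
Bearing = atan2(16.75, 14.19) = 49.73° clockwise from north.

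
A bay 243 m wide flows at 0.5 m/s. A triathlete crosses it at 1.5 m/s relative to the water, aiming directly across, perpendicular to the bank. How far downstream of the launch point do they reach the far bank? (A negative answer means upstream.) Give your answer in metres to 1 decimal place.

Perpendicular speed = 1.500 m/s; crossing time = 243 / 1.500 = 162.000 s.
Net downstream speed = 0.500 m/s.
Drift = 0.500 × 162.000 = 81.000 m (downstream).

81.0 m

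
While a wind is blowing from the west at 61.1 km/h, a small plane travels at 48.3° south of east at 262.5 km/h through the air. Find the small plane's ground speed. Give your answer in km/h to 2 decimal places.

Taking east as x and north as y: velocity relative to the air = (174.623, -195.993) km/h; the air relative to ground = (61.100, 0.000) km/h.
Velocity relative to ground = (174.623, -195.993) + (61.100, 0.000) = (235.723, -195.993) km/h.
Speed = |(235.723, -195.993)| = 306.559 km/h.

306.56 km/h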